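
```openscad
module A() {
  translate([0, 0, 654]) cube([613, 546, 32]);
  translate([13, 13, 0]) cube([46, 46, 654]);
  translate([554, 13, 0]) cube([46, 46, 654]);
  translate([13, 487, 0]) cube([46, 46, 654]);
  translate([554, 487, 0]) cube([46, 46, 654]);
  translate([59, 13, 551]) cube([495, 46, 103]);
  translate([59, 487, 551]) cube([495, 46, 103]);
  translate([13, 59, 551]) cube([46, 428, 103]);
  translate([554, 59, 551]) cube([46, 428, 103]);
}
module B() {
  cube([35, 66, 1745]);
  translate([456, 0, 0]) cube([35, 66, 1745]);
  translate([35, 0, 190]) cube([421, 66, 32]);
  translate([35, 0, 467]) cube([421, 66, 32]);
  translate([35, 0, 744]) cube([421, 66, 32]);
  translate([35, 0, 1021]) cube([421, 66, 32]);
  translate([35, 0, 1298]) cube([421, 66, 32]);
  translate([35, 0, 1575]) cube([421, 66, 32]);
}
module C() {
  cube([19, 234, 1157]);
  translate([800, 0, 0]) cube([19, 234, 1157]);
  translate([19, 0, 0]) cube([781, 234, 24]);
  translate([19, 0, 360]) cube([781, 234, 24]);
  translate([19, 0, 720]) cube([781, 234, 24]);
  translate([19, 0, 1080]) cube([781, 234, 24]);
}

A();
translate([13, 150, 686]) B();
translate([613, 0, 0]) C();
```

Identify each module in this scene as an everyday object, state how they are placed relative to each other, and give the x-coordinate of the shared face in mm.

The table's +x face and the bookshelf's −x face are both at x = 613 mm.

A is a table. B is a ladder. C is a bookshelf. The ladder is on top of the table. The bookshelf is against the table's +x side, with their −y faces flush. The x-coordinate of the shared face is 613 mm.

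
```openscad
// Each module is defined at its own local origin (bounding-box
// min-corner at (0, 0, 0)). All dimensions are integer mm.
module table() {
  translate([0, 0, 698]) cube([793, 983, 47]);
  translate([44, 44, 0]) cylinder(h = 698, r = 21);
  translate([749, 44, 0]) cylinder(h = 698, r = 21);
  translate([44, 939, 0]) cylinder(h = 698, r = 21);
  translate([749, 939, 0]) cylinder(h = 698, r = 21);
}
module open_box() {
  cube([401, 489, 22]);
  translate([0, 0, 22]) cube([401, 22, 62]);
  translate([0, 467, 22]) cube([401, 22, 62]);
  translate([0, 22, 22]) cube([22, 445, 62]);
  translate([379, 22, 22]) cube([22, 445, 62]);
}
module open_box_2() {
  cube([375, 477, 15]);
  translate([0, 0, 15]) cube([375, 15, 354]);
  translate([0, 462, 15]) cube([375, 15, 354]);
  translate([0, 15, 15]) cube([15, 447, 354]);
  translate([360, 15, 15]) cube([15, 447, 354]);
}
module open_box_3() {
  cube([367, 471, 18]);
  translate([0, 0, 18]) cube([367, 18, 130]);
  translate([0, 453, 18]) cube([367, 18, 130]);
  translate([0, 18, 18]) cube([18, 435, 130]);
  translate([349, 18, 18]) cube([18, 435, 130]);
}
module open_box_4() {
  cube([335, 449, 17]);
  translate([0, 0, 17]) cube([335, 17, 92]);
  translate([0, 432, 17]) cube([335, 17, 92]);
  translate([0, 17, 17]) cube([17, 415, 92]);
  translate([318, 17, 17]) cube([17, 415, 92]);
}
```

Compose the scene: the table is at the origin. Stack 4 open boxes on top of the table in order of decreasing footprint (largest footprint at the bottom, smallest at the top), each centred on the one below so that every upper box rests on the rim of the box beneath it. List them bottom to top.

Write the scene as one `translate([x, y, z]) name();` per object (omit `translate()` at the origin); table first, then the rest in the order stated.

table();
translate([196, 247, 745]) open_box();
translate([209, 253, 829]) open_box_2();
translate([213, 256, 1198]) open_box_3();
translate([229, 267, 1346]) open_box_4();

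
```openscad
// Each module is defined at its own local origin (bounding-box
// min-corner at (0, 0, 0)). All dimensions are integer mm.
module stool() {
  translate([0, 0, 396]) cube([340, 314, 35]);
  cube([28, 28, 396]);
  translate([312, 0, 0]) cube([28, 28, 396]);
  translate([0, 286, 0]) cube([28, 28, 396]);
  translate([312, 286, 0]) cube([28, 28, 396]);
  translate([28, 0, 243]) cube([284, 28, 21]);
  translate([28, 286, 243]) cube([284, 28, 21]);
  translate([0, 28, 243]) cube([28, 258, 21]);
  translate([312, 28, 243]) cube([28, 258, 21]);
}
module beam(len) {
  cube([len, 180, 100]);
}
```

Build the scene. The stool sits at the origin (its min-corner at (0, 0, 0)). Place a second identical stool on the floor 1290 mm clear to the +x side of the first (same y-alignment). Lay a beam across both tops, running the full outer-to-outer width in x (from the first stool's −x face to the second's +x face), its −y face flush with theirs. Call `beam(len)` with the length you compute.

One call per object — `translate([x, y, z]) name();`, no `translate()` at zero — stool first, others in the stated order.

stool();
translate([1630, 0, 0]) stool();
translate([0, 0, 431]) beam(1970);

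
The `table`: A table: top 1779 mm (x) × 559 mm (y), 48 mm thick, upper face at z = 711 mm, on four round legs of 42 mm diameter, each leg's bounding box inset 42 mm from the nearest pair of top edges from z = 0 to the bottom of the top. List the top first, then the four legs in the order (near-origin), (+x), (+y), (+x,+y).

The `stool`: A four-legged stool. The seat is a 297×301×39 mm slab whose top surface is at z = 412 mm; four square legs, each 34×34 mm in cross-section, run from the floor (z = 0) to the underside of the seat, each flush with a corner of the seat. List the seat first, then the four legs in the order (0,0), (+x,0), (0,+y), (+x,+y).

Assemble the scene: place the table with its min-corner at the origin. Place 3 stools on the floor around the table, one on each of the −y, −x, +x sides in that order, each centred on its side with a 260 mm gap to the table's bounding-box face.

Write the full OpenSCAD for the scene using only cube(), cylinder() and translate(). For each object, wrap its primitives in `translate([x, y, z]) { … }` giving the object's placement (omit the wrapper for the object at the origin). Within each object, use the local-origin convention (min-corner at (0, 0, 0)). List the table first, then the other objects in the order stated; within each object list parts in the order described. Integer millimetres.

translate([0, 0, 663]) cube([1779, 559, 48]);
translate([63, 63, 0]) cylinder(h = 663, r = 21);
translate([1716, 63, 0]) cylinder(h = 663, r = 21);
translate([63, 496, 0]) cylinder(h = 663, r = 21);
translate([1716, 496, 0]) cylinder(h = 663, r = 21);
translate([741, -561, 0]) {
  translate([0, 0, 373]) cube([297, 301, 39]);
  cube([34, 34, 373]);
  translate([263, 0, 0]) cube([34, 34, 373]);
  translate([0, 267, 0]) cube([34, 34, 373]);
  translate([263, 267, 0]) cube([34, 34, 373]);
}
translate([-557, 129, 0]) {
  translate([0, 0, 373]) cube([297, 301, 39]);
  cube([34, 34, 373]);
  translate([263, 0, 0]) cube([34, 34, 373]);
  translate([0, 267, 0]) cube([34, 34, 373]);
  translate([263, 267, 0]) cube([34, 34, 373]);
}
translate([2039, 129, 0]) {
  translate([0, 0, 373]) cube([297, 301, 39]);
  cube([34, 34, 373]);
  translate([263, 0, 0]) cube([34, 34, 373]);
  translate([0, 267, 0]) cube([34, 34, 373]);
  translate([263, 267, 0]) cube([34, 34, 373]);
}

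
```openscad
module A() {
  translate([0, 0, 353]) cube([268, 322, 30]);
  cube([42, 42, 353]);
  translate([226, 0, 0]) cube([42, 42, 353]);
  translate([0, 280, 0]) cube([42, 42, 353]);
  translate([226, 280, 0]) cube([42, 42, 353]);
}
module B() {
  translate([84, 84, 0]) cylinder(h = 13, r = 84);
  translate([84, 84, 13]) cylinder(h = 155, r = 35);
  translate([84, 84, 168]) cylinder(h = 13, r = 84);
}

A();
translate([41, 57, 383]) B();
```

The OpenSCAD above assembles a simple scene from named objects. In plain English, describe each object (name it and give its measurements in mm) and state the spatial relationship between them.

A is a four-legged stool. The seat is a 268×322×30 mm slab whose top surface is at z = 383 mm; four square legs, each 42×42 mm in cross-section, run from the floor (z = 0) to the underside of the seat, each flush with a corner of the seat.

B is a spool: two coaxial disc flanges of radius 84 mm and thickness 13 mm, joined by a core cylinder of radius 35 mm and height 155 mm. The lower flange rests on z = 0 and the three cylinders share a vertical axis.

The spool is on top of the stool.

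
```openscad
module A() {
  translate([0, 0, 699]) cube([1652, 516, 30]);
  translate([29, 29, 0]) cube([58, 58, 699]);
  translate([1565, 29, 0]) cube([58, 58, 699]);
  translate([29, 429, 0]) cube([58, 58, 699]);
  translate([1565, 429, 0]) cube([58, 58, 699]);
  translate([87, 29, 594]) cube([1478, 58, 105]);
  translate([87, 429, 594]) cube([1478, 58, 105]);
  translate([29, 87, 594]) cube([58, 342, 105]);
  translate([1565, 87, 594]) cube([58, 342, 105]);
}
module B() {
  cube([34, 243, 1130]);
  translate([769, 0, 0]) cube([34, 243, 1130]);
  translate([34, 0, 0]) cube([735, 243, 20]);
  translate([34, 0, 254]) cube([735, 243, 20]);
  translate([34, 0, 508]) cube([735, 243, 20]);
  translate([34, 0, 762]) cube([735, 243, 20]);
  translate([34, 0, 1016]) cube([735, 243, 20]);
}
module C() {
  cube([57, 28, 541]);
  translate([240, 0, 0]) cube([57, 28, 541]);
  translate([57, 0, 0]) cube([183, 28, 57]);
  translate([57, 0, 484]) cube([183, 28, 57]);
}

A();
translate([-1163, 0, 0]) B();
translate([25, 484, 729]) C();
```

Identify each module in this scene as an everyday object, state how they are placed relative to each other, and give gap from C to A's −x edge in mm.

A is a table. B is a bookshelf. C is a picture frame. The bookshelf is on the floor beside the table on its −x side. The picture frame is on top of the table. The gap from the picture frame to the table's −x edge is 25 mm.

The picture frame's min-x is at 25; the table's min-x is 0; gap = 25 mm.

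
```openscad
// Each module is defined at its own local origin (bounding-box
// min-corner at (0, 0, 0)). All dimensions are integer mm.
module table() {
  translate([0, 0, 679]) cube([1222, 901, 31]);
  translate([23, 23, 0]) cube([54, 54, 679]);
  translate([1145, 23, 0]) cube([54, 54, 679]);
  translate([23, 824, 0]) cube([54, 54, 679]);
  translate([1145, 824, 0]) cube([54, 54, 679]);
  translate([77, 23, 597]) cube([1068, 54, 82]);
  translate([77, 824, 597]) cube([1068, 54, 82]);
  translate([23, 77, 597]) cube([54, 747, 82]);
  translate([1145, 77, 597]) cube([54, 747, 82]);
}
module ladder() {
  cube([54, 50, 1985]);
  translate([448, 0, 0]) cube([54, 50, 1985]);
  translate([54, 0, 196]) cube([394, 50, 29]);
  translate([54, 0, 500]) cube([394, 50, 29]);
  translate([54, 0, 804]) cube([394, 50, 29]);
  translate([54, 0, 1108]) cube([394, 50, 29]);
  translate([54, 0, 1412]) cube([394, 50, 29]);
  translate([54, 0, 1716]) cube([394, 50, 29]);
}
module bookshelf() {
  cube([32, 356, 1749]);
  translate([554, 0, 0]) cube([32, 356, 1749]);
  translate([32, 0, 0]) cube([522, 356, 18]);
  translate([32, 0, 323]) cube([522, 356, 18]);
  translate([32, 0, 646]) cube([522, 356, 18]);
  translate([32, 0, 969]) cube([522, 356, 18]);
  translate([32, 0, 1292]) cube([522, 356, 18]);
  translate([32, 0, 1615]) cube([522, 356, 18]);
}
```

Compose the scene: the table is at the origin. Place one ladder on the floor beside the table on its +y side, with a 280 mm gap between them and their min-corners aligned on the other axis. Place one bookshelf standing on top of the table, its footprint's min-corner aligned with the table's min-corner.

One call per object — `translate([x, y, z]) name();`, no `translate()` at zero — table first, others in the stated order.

table();
translate([0, 1181, 0]) ladder();
translate([0, 0, 710]) bookshelf();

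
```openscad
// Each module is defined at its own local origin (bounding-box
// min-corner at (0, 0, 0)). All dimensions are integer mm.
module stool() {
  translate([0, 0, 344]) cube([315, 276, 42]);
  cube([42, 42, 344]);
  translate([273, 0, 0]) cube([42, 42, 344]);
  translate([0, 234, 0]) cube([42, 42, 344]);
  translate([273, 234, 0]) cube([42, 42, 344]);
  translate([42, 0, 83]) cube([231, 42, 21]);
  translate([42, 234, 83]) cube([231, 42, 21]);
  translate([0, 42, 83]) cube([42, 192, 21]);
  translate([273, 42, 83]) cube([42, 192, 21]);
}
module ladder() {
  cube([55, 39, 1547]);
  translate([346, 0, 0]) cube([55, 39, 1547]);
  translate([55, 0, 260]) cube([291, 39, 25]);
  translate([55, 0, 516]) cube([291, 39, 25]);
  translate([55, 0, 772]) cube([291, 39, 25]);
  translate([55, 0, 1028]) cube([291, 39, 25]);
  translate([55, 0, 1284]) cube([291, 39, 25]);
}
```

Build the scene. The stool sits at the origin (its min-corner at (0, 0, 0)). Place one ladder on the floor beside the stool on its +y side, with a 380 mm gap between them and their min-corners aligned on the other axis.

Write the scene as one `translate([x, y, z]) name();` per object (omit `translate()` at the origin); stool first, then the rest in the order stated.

stool();
translate([0, 656, 0]) ladder();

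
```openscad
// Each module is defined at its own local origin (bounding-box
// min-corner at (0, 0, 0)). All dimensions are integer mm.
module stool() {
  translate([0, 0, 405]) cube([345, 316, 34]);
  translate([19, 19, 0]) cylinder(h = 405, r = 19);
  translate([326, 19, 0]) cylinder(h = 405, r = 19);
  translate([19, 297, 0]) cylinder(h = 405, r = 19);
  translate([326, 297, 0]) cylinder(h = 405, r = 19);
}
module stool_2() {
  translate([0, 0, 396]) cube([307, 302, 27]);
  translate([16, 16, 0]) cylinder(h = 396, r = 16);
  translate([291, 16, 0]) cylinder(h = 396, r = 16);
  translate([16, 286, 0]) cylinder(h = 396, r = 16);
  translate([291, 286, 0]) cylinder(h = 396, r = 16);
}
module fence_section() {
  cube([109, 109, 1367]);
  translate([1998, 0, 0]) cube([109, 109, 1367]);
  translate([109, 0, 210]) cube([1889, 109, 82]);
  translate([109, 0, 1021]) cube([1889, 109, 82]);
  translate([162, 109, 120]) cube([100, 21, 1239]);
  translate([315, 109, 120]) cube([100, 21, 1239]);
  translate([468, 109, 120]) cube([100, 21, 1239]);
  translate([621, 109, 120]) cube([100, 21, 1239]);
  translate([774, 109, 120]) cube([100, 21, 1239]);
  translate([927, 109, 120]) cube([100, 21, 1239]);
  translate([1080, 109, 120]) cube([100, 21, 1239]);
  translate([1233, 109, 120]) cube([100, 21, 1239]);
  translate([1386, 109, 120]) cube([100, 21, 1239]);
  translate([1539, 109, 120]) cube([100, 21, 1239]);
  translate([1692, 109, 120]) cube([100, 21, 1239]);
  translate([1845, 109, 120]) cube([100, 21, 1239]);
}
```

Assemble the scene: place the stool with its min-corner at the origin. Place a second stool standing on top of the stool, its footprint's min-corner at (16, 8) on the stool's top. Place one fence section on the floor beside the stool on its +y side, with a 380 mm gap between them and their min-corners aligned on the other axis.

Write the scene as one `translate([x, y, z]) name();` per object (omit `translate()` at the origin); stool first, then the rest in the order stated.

stool();
translate([16, 8, 439]) stool_2();
translate([0, 696, 0]) fence_section();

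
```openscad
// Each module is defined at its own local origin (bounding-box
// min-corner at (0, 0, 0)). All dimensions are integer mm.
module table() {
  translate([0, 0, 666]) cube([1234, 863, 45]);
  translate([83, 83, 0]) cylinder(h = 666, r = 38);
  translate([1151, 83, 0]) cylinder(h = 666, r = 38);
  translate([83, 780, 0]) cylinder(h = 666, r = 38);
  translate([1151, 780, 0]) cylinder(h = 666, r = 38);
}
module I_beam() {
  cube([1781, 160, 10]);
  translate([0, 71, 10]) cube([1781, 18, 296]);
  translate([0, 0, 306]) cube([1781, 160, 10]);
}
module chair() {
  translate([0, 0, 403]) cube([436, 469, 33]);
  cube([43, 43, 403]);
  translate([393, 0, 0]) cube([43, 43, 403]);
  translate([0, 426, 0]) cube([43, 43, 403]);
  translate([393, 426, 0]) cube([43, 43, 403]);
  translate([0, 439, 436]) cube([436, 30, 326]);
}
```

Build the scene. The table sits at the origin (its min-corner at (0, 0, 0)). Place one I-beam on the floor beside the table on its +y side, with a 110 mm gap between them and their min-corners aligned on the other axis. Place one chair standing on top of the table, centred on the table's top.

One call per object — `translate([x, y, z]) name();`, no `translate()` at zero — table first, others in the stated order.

table();
translate([0, 973, 0]) I_beam();
translate([399, 197, 711]) chair();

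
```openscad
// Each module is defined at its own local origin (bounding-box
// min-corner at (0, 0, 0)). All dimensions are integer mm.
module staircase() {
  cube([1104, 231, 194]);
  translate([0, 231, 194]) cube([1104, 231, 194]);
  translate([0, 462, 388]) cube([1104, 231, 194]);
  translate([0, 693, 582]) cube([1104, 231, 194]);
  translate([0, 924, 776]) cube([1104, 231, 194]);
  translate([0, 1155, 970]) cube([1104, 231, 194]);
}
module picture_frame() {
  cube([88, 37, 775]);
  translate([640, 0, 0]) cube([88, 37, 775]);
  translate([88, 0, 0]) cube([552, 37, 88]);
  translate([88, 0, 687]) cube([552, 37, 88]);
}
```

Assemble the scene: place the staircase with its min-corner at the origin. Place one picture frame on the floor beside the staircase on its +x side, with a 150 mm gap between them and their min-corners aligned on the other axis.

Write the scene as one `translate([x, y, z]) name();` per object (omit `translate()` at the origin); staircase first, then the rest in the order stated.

staircase();
translate([1254, 0, 0]) picture_frame();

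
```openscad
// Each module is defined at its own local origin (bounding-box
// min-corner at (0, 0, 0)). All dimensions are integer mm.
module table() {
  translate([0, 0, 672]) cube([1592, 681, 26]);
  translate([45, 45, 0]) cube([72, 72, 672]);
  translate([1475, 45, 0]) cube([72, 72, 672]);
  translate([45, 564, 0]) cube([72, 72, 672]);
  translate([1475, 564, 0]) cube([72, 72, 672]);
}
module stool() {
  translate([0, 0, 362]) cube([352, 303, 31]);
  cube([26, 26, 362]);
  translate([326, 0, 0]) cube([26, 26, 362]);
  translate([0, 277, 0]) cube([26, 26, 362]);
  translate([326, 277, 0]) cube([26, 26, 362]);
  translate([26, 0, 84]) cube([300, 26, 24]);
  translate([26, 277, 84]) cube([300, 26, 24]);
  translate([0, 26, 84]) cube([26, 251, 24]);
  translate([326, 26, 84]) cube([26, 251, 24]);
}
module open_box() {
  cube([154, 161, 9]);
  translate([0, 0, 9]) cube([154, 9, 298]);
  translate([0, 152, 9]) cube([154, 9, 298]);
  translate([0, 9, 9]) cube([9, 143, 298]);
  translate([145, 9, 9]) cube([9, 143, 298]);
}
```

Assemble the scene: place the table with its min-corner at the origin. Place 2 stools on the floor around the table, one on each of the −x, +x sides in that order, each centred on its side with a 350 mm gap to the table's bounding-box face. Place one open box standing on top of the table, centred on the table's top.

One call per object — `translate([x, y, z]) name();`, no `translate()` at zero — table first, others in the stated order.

table();
translate([-702, 189, 0]) stool();
translate([1942, 189, 0]) stool();
translate([719, 260, 698]) open_box();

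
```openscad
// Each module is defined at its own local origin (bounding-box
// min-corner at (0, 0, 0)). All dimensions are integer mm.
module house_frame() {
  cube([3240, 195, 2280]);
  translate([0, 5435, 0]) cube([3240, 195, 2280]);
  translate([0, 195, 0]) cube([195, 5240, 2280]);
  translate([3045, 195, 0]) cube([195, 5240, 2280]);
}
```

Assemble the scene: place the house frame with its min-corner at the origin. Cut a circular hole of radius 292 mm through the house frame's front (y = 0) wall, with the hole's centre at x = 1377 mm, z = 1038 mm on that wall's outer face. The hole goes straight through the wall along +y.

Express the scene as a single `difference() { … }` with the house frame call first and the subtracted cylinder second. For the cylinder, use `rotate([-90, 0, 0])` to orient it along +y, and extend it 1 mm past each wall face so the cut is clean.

difference() {
  house_frame();
  translate([1377, -1, 1038]) rotate([-90, 0, 0]) cylinder(h = 197, r = 292);
}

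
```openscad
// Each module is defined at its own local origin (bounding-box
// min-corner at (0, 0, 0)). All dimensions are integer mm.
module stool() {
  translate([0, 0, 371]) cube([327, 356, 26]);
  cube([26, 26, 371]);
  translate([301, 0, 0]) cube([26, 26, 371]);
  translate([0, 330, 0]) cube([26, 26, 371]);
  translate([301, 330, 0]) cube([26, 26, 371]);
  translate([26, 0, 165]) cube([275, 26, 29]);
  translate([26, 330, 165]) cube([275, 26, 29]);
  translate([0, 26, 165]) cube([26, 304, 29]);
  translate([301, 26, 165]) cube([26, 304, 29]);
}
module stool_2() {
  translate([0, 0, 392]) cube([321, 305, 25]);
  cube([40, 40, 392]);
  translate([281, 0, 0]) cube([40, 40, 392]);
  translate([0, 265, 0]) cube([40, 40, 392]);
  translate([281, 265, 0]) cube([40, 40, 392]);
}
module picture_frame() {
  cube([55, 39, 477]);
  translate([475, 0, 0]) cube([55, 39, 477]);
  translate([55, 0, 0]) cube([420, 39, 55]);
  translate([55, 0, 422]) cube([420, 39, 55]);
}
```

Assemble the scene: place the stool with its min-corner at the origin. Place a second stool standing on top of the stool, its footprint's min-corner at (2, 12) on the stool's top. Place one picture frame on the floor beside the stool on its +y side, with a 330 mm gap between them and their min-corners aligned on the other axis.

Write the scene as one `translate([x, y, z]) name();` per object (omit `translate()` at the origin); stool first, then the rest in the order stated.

stool();
translate([2, 12, 397]) stool_2();
translate([0, 686, 0]) picture_frame();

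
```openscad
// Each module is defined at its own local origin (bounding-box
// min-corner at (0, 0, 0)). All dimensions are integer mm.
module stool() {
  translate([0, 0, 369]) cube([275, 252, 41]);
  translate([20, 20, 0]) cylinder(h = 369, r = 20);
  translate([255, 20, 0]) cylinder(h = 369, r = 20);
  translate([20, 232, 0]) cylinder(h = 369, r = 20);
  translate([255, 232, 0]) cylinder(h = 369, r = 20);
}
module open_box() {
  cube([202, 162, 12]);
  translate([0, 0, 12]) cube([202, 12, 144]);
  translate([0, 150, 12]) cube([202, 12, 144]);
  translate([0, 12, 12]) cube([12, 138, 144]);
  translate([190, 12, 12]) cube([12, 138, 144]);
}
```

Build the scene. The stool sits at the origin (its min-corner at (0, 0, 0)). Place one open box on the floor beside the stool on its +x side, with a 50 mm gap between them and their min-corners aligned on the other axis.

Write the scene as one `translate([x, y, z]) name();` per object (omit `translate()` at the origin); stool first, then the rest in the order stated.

stool();
translate([325, 0, 0]) open_box();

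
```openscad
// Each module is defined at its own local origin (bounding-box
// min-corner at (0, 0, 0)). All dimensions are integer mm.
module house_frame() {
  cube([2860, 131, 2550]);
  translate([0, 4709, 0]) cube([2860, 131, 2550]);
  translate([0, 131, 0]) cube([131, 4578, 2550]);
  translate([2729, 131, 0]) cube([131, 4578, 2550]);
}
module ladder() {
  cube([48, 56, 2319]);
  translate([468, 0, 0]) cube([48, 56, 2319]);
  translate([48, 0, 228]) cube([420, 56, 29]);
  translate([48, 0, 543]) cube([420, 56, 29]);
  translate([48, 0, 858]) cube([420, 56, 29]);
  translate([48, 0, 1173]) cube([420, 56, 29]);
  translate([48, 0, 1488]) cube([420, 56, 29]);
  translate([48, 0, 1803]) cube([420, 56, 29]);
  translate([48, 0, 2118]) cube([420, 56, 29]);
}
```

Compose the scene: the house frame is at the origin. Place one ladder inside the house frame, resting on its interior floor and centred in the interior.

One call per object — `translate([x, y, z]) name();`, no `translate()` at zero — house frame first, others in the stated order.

house_frame();
translate([1172, 2392, 0]) ladder();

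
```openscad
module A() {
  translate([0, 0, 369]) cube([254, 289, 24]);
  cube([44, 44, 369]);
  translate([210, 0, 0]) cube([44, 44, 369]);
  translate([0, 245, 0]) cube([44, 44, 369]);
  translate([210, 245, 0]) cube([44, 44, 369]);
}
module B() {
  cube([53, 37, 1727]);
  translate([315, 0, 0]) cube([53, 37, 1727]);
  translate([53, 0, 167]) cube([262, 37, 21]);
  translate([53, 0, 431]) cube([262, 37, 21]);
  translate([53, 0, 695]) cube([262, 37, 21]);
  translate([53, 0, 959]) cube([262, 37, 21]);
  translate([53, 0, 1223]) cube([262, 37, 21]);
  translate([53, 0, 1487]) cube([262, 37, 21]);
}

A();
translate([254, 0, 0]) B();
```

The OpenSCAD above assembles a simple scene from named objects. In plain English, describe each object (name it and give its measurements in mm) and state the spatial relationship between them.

A is a simple wooden stool: a rectangular seat 254 mm (x) by 289 mm (y), 24 mm thick, top face at z = 393 mm, on four square legs, each 44×44 mm in cross-section. The legs rest on z = 0, each flush with a corner of the seat.

B is a straight ladder. Two 53×37 mm vertical rails, 1727 mm tall, stand 368 mm apart (outside-to-outside) with their front faces coplanar on the −y side. 6 rungs, each 37 mm deep and 21 mm tall, span between the inner faces of the rails, front faces flush with the rails. The lowest rung's underside is at z = 167 mm and rungs are spaced 264 mm apart (underside to underside).

The ladder is against the stool's +x side, with their −y faces flush.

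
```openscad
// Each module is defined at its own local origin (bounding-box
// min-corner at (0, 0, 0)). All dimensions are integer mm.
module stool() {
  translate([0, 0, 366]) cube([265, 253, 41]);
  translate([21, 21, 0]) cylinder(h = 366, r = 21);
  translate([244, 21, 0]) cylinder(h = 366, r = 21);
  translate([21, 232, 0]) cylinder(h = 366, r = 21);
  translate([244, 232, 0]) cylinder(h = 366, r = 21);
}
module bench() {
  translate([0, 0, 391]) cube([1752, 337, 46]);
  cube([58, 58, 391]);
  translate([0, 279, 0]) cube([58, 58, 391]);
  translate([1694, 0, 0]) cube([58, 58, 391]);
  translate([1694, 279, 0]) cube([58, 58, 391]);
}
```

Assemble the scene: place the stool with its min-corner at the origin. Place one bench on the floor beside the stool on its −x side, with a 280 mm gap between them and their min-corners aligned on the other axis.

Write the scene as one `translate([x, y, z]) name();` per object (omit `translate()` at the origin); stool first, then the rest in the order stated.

stool();
translate([-2032, 0, 0]) bench();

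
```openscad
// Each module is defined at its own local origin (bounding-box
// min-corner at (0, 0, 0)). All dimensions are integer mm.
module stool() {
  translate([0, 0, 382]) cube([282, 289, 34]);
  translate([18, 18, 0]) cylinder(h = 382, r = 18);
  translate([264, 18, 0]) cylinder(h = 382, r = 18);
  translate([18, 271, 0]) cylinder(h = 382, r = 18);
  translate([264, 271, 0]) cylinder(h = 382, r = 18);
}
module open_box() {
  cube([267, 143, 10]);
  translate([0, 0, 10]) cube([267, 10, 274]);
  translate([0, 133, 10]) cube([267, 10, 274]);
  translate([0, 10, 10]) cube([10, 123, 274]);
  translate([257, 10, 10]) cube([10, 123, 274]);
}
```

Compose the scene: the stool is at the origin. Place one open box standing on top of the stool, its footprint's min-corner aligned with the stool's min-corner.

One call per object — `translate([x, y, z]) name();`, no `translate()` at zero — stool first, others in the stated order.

stool();
translate([0, 0, 416]) open_box();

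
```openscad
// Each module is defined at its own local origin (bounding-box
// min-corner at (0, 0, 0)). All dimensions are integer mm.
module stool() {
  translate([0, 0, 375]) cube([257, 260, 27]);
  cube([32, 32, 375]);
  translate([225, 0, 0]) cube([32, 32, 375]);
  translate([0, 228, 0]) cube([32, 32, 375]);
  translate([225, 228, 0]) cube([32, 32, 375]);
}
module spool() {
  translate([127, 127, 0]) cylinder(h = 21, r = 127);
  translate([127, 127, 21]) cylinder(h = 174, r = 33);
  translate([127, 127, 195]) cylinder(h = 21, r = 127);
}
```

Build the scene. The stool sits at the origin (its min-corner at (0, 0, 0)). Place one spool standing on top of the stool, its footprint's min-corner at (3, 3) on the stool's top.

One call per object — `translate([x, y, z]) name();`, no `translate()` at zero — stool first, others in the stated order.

stool();
translate([3, 3, 402]) spool();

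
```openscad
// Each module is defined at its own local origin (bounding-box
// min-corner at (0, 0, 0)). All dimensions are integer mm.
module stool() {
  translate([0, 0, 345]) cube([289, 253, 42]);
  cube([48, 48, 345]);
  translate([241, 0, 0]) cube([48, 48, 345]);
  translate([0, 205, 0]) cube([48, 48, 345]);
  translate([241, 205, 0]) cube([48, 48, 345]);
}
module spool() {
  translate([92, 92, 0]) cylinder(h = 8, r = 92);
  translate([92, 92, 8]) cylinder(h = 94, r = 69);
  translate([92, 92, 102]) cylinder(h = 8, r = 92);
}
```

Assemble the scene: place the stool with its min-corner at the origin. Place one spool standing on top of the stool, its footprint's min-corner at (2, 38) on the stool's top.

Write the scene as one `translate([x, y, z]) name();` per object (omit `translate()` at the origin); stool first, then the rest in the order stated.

stool();
translate([2, 38, 387]) spool();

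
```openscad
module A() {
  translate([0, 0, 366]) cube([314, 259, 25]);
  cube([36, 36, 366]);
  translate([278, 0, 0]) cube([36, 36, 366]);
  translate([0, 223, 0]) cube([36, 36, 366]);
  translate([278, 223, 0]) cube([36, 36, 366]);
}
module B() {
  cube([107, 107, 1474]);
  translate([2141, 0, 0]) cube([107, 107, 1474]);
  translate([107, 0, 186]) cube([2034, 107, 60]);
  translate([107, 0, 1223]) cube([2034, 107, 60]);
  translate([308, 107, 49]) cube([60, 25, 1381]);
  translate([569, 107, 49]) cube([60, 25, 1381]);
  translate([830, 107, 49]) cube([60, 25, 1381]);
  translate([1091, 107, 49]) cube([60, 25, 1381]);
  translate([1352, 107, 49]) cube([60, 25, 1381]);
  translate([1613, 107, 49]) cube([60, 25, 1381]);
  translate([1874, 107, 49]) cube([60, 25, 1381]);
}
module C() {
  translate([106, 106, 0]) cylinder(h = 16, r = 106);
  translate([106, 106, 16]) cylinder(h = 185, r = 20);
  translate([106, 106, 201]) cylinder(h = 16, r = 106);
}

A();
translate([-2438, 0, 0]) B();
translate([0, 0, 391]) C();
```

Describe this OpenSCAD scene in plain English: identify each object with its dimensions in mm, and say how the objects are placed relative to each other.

A is a four-legged stool. The seat is a 314×259×25 mm slab whose top surface is at z = 391 mm; four square legs, each 36×36 mm in cross-section, run from the floor (z = 0) to the underside of the seat, each flush with a corner of the seat.

B is a fence section. Two 107×107 mm posts, 1474 mm tall, stand on the floor with a clear span of 2034 mm between their inner faces. Two horizontal rails of 107×60 mm section span the gap between the posts with their undersides at z = 186 mm and z = 1223 mm, flush with the posts' −y face. 7 pickets, each 60 mm wide, 25 mm thick and 1381 mm tall, are fixed to the +y face of the rails with their bottoms at z = 49 mm, evenly spaced across the span with equal gaps (rounded down to the nearest mm) at the −x end and between each pair — any rounding remainder accumulates at the +x end.

C is a spool: two coaxial disc flanges of radius 106 mm and thickness 16 mm, joined by a core cylinder of radius 20 mm and height 185 mm. The lower flange rests on z = 0 and the three cylinders share a vertical axis.

The fence section is on the floor beside the stool on its −x side. The spool is on top of the stool.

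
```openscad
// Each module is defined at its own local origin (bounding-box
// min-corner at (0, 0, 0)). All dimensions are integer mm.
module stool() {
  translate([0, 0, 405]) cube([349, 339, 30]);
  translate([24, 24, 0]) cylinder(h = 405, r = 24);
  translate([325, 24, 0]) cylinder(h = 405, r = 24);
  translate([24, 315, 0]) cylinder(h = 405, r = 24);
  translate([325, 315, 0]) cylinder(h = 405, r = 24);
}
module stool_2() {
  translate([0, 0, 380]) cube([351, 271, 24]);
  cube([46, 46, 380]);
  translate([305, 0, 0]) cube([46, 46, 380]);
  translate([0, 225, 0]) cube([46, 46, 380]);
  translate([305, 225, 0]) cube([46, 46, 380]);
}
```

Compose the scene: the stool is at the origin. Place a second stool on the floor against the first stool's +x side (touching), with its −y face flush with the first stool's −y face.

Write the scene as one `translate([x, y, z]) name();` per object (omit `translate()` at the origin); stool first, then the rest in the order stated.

stool();
translate([349, 0, 0]) stool_2();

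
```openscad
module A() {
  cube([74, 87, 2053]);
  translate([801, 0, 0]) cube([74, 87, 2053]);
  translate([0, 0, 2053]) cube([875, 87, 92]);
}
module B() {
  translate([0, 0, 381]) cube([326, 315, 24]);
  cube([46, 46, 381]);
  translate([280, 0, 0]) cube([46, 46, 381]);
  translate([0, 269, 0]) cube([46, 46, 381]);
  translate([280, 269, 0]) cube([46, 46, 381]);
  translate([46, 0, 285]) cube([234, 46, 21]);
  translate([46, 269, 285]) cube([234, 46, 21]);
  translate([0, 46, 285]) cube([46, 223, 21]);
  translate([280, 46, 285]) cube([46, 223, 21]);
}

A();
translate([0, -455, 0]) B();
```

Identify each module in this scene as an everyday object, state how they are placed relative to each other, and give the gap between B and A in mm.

The stool's nearest face is 140 mm from the door frame's −y face.

A is a door frame. B is a stool. The stool is on the floor beside the door frame on its −y side. The gap between the stool and the door frame is 140 mm.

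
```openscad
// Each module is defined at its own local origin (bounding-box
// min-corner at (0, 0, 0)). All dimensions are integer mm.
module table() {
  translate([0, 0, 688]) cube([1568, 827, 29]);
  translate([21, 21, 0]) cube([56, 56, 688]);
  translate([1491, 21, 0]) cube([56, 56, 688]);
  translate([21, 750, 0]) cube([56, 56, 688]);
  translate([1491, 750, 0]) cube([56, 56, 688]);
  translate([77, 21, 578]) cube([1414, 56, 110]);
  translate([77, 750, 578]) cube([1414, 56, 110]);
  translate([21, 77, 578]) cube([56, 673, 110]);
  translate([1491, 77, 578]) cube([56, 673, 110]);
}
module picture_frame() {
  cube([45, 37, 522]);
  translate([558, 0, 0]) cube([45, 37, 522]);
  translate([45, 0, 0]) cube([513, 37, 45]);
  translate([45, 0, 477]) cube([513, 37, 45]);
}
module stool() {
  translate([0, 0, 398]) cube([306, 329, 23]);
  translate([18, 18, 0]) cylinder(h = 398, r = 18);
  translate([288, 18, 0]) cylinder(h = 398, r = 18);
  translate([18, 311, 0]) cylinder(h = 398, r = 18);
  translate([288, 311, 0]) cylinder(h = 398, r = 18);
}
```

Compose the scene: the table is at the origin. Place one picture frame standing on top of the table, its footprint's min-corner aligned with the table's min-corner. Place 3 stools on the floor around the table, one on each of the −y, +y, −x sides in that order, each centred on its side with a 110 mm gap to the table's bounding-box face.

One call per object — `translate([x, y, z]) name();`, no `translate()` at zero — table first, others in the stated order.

table();
translate([0, 0, 717]) picture_frame();
translate([631, -439, 0]) stool();
translate([631, 937, 0]) stool();
translate([-416, 249, 0]) stool();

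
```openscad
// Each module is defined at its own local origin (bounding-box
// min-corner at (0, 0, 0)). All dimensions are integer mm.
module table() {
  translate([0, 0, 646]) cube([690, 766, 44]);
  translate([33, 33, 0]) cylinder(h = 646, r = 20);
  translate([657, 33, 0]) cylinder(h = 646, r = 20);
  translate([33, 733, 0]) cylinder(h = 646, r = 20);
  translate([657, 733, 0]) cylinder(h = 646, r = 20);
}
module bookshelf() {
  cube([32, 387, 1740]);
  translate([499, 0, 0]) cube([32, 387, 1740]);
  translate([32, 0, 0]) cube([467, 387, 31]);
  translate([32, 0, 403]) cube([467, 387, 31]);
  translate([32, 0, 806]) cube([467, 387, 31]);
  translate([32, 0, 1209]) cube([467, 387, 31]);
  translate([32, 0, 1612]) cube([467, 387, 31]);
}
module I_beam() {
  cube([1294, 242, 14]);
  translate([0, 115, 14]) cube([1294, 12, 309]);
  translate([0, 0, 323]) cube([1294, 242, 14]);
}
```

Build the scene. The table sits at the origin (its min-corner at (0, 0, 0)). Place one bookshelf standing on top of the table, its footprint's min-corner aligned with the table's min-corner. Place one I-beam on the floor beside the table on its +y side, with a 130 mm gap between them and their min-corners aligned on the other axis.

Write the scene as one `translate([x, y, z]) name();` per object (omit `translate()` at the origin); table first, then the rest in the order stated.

table();
translate([0, 0, 690]) bookshelf();
translate([0, 896, 0]) I_beam();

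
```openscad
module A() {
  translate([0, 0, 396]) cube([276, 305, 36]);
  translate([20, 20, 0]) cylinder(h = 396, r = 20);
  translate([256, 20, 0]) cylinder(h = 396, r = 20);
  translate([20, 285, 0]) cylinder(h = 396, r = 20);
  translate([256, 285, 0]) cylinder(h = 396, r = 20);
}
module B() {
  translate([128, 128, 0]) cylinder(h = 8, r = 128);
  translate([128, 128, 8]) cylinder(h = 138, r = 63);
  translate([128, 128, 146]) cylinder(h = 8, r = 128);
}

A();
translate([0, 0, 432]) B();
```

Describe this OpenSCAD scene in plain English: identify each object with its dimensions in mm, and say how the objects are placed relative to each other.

A is a four-legged stool. The seat is 276×305 mm, 36 mm thick, top at z = 432 mm. It stands on four round legs, each 40 mm in diameter, from z = 0 to the seat underside, each leg's axis is inset half a diameter from the nearest pair of seat edges (so the leg's bounding box is flush with the corner).

B is a spool: two coaxial disc flanges of radius 128 mm and thickness 8 mm, joined by a core cylinder of radius 63 mm and height 138 mm. The lower flange rests on z = 0 and the three cylinders share a vertical axis.

The spool is on top of the stool.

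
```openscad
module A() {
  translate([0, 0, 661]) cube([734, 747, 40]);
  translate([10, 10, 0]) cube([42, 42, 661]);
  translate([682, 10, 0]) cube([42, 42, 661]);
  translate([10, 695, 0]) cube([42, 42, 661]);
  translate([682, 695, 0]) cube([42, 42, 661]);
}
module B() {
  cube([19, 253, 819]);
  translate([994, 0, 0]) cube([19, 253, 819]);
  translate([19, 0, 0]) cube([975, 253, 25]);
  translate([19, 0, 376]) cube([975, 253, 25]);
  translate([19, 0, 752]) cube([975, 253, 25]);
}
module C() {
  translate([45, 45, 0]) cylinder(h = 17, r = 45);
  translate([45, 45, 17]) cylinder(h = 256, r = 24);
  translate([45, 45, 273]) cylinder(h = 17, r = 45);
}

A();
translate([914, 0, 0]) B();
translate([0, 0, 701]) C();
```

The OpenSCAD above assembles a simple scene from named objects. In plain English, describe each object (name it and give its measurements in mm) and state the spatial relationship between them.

A is a rectangular dining table. The top is 734×747×40 mm with its upper surface at z = 701 mm. It stands on four 42×42 mm square legs, each inset 10 mm from the nearest pair of top edges, running from the floor to the underside of the top.

B is a bookshelf 1013 mm wide overall, 253 mm deep and 819 mm tall. The two sides are 19 mm thick vertical panels. 3 horizontal shelves of 25 mm thickness span between the inner faces of the sides; the lowest shelf sits on the floor and shelves are stacked with a clear vertical gap of 351 mm between each pair.

C is a spool: two coaxial disc flanges of radius 45 mm and thickness 17 mm, joined by a core cylinder of radius 24 mm and height 256 mm. The lower flange rests on z = 0 and the three cylinders share a vertical axis.

The bookshelf is on the floor beside the table on its +x side. The spool is on top of the table.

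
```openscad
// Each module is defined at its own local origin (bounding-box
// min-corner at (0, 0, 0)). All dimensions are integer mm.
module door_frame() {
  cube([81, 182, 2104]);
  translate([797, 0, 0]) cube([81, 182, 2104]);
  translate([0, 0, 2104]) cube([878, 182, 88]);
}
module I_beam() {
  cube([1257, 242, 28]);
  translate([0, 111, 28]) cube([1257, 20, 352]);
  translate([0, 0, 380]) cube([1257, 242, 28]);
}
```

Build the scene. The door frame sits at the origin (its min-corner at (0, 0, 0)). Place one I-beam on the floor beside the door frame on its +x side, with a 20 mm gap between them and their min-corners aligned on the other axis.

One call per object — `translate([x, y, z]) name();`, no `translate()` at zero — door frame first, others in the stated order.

door_frame();
translate([898, 0, 0]) I_beam();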